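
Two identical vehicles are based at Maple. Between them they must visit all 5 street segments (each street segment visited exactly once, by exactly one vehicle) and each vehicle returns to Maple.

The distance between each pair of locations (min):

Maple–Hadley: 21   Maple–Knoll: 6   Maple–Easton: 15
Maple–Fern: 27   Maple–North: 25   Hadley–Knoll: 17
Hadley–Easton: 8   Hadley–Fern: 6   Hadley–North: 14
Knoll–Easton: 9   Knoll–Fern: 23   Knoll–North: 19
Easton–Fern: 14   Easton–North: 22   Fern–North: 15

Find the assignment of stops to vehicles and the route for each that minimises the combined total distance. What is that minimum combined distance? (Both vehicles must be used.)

81 min — the smallest possible combined total.

There are 2^4 − 1 = 15 ways to divide the 5 stops into two non-empty groups. For each, the best each vehicle can do is its own shortest tour through its group:
  {Hadley} + {Knoll, Easton, Fern, North}: 42 + 69 = 111
  {Knoll} + {Hadley, Easton, Fern, North}: 12 + 69 = 81
  {Hadley, Knoll} + {Easton, Fern, North}: 44 + 69 = 113
  {Easton} + {Hadley, Knoll, Fern, North}: 30 + 67 = 97
  {Hadley, Easton} + {Knoll, Fern, North}: 44 + 67 = 111
  {Knoll, Easton} + {Hadley, Fern, North}: 30 + 67 = 97
  … (15 splits in total)
Best: vehicle 1 Maple → Knoll → Maple = 12; vehicle 2 Maple → Easton → Hadley → Fern → North → Maple = 69; combined 81.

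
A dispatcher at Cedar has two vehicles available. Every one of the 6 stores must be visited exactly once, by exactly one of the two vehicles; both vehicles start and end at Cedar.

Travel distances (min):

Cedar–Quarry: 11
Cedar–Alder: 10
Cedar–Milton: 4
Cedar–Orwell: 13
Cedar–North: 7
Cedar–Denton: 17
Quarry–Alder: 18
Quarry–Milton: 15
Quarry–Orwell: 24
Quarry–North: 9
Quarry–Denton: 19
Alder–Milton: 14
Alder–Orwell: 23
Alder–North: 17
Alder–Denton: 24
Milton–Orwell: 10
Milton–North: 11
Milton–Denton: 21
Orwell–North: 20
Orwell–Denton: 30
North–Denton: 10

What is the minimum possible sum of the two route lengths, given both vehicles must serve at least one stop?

There are 2^5 − 1 = 31 ways to divide the 6 stops into two non-empty groups. For each, the best each vehicle can do is its own shortest tour through its group:
  {Quarry} + {Alder, Milton, Orwell, North, Denton}: 22 + 78 = 100
  {Alder} + {Quarry, Milton, Orwell, North, Denton}: 20 + 74 = 94
  {Quarry, Alder} + {Milton, Orwell, North, Denton}: 39 + 61 = 100
  {Milton} + {Quarry, Alder, Orwell, North, Denton}: 8 + 90 = 98
  {Quarry, Milton} + {Alder, Orwell, North, Denton}: 30 + 77 = 107
  {Alder, Milton} + {Quarry, Orwell, North, Denton}: 28 + 73 = 101
  … (31 splits in total)
  {Milton, Orwell} + {Quarry, Alder, North, Denton}: 27 + 64 = 91  ← best
Best: vehicle 1 Cedar → Milton → Orwell → Cedar = 27; vehicle 2 Cedar → Quarry → North → Denton → Alder → Cedar = 64; combined 91.

91 min — the smallest possible combined total.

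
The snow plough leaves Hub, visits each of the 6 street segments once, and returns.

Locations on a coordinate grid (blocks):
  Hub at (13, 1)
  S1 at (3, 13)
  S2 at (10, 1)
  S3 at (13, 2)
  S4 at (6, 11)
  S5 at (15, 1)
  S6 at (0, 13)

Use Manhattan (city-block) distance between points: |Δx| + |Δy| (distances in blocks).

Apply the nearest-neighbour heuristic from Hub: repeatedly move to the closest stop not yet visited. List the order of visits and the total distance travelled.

From Hub: distances to unvisited — S3=1, S5=2, S2=3, S4=17, S1=22, S6=25. Nearest is S3 (1).
From S3: distances to unvisited — S5=3, S2=4, S4=16, S1=21, S6=24. Nearest is S5 (3).
From S5: distances to unvisited — S2=5, S4=19, S1=24, S6=27. Nearest is S2 (5).
From S2: distances to unvisited — S4=14, S1=19, S6=22. Nearest is S4 (14).
From S4: distances to unvisited — S1=5, S6=8. Nearest is S1 (5).
From S1: distances to unvisited — S6=3. Nearest is S6 (3).
Return S6→Hub: 25.
Total = 1 + 3 + 5 + 14 + 5 + 3 + 25 = 56.

56 blocks along Hub → S3 → S5 → S2 → S4 → S1 → S6 → Hub.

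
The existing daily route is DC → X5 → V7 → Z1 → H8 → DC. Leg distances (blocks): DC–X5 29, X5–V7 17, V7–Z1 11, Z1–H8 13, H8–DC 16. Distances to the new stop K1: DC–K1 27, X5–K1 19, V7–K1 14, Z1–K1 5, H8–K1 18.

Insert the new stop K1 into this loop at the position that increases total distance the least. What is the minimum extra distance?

Minimum extra distance: 8 blocks, inserting K1 between V7 and Z1.

Insertion cost between consecutive stops i–j is d(i,K1) + d(K1,j) − d(i,j):
  between DC and X5: 27 + 19 − 29 = 17
  between X5 and V7: 19 + 14 − 17 = 16
  between V7 and Z1: 14 + 5 − 11 = 8
  between Z1 and H8: 5 + 18 − 13 = 10
  between H8 and DC: 18 + 27 − 16 = 29
Cheapest insertion is between V7 and Z1, adding 8.
New total = 86 + 8 = 94.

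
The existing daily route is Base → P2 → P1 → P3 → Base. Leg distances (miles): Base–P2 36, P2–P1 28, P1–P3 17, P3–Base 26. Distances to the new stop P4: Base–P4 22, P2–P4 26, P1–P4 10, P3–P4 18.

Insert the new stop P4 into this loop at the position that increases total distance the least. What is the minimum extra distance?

Insertion cost between consecutive stops i–j is d(i,P4) + d(P4,j) − d(i,j):
  between Base and P2: 22 + 26 − 36 = 12
  between P2 and P1: 26 + 10 − 28 = 8
  between P1 and P3: 10 + 18 − 17 = 11
  between P3 and Base: 18 + 22 − 26 = 14
Cheapest insertion is between P2 and P1, adding 8.
New total = 107 + 8 = 115.

+8 miles — insert P4 between P2 and P1.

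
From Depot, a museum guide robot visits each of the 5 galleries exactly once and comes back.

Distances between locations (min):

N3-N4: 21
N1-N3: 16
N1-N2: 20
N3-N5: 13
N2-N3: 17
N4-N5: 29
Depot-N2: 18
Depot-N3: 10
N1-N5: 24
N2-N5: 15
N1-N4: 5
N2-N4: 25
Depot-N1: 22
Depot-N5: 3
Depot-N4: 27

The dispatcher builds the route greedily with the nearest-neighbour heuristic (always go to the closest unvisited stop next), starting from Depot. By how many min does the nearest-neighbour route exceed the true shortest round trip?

Depot: N5=3, N3=10, N2=18, N1=22, N4=27 ⇒ N5
N5: N3=13, N2=15, N1=24, N4=29 ⇒ N3
N3: N1=16, N2=17, N4=21 ⇒ N1
N1: N4=5, N2=20 ⇒ N4
N4: N2=25 ⇒ N2
NN route Depot → N5 → N3 → N1 → N4 → N2 → Depot costs 80.
Optimal: Depot → N3 → N1 → N4 → N2 → N5 → Depot costs 74 (by enumerating all 60 distinct tours).
Excess = 80 − 74 = 6.

Excess over optimum: 6 min.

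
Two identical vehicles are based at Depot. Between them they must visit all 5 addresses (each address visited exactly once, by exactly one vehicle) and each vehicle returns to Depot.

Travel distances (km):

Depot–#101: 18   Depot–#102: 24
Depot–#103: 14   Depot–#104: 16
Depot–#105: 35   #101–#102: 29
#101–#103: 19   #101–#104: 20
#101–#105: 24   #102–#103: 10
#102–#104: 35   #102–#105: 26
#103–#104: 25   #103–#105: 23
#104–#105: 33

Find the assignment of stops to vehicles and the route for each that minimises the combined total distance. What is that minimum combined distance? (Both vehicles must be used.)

Check every non-empty split of the stops between the two vehicles; for each half take its own optimal tour:
  {#101} + {#102, #103, #104, #105}: 36 + 99 = 135
  {#102} + {#101, #103, #104, #105}: 48 + 97 = 145
  {#101, #102} + {#103, #104, #105}: 71 + 86 = 157
  {#103} + {#101, #102, #104, #105}: 28 + 110 = 138
  {#101, #103} + {#102, #104, #105}: 51 + 99 = 150
  {#102, #103} + {#101, #104, #105}: 48 + 91 = 139
  … (15 splits in total)
  {#104} + {#101, #102, #103, #105}: 32 + 92 = 124  ← best
Best: vehicle 1 Depot → #104 → Depot = 32; vehicle 2 Depot → #101 → #105 → #102 → #103 → Depot = 92; combined 124.

124 km — the smallest possible combined total.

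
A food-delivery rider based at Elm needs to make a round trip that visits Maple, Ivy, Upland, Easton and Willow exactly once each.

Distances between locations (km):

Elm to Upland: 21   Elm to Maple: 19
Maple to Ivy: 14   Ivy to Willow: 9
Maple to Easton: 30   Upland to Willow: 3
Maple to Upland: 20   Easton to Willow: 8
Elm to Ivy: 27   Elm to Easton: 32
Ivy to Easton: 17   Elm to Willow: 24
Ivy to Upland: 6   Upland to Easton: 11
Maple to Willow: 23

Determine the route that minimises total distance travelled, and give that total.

Shortest round trip = 82 km.

With 5 stops there are 5!/2 = 60 distinct round trips (a route and its reverse cost the same).
Elm-Maple-Ivy-Upland-Easton-Willow-Elm: 19+14+6+11+8+24 = 82
Elm-Maple-Ivy-Upland-Willow-Easton-Elm: 19+14+6+3+8+32 = 82
Elm-Maple-Ivy-Easton-Upland-Willow-Elm: 19+14+17+11+3+24 = 88
Elm-Maple-Ivy-Easton-Willow-Upland-Elm: 19+14+17+8+3+21 = 82
Elm-Maple-Ivy-Willow-Upland-Easton-Elm: 19+14+9+3+11+32 = 88
Elm-Maple-Ivy-Willow-Easton-Upland-Elm: 19+14+9+8+11+21 = 82
Elm-Maple-Upland-Ivy-Easton-Willow-Elm: 19+20+6+17+8+24 = 94
Elm-Maple-Upland-Ivy-Willow-Easton-Elm: 19+20+6+9+8+32 = 94
Elm-Maple-Upland-Easton-Ivy-Willow-Elm: 19+20+11+17+9+24 = 100
Elm-Maple-Upland-Easton-Willow-Ivy-Elm: 19+20+11+8+9+27 = 94
Elm-Maple-Upland-Willow-Ivy-Easton-Elm: 19+20+3+9+17+32 = 100
Elm-Maple-Upland-Willow-Easton-Ivy-Elm: 19+20+3+8+17+27 = 94
Elm-Maple-Easton-Ivy-Upland-Willow-Elm: 19+30+17+6+3+24 = 99
Elm-Maple-Easton-Ivy-Willow-Upland-Elm: 19+30+17+9+3+21 = 99
… (46 more)
The minimum is 82.
One optimal route: Elm → Maple → Ivy → Upland → Easton → Willow → Elm (or its reverse).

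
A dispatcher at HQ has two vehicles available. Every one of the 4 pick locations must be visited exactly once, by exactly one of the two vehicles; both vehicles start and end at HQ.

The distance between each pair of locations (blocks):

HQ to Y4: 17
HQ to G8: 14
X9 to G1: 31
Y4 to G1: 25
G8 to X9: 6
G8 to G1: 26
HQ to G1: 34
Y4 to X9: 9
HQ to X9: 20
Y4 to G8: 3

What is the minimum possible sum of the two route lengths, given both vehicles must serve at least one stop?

Try each way of splitting the stops between the two vehicles (each non-empty) and, for each split, find the best tour for each vehicle:
  {Y4} + {G8, X9, G1}: 34 + 85 = 119
  {G8} + {Y4, X9, G1}: 28 + 88 = 116
  {Y4, G8} + {X9, G1}: 34 + 85 = 119
  {X9} + {Y4, G8, G1}: 40 + 76 = 116
  {Y4, X9} + {G8, G1}: 46 + 74 = 120
  {G8, X9} + {Y4, G1}: 40 + 76 = 116
  … (7 splits in total)
  {Y4, G8, X9} + {G1}: 46 + 68 = 114  ← best
Best: vehicle 1 HQ → Y4 → G8 → X9 → HQ = 46; vehicle 2 HQ → G1 → HQ = 68; combined 114.

114 blocks — the smallest possible combined total.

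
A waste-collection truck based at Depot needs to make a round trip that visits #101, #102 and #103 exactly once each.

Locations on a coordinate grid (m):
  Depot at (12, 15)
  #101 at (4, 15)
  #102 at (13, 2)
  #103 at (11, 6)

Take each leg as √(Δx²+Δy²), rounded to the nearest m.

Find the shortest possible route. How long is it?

Shortest round trip = 36 m.

With 3 stops there are 3!/2 = 3 distinct round trips (a route and its reverse cost the same).
Depot - #101 - #102 - #103 - Depot: 8+16+4+9 = 37
Depot - #101 - #103 - #102 - Depot: 8+11+4+13 = 36
Depot - #102 - #101 - #103 - Depot: 13+16+11+9 = 49
The minimum is 36.
One optimal route: Depot → #101 → #103 → #102 → Depot (or its reverse).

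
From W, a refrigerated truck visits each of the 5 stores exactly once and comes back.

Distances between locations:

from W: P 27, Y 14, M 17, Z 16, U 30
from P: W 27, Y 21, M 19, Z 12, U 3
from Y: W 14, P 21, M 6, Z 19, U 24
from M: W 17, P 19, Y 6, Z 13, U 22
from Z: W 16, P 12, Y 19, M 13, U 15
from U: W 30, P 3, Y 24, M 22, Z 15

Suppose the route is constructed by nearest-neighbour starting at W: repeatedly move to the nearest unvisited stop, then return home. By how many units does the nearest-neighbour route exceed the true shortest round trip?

From W: Y=14, Z=16, M=17, P=27, U=30 → choose Y (14).
From Y: M=6, Z=19, P=21, U=24 → choose M (6).
From M: Z=13, P=19, U=22 → choose Z (13).
From Z: P=12, U=15 → choose P (12).
From P: U=3 → choose U (3).
NN route W → Y → M → Z → P → U → W costs 78.
Optimal: W → Y → M → P → U → Z → W costs 73 (by enumerating all 60 distinct tours).
Excess = 78 − 73 = 5.

5 longer than the optimal tour.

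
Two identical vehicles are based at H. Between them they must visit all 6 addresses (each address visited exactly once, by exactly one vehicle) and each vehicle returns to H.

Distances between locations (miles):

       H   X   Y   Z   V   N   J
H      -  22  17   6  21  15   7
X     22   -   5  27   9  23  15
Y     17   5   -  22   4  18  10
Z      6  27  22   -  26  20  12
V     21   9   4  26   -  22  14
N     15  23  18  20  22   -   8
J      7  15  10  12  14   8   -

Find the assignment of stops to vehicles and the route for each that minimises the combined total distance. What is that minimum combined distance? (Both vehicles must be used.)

Try each way of splitting the stops between the two vehicles (each non-empty) and, for each split, find the best tour for each vehicle:
  {X} + {Y, Z, V, N, J}: 44 + 69 = 113
  {Y} + {X, Z, V, N, J}: 34 + 79 = 113
  {X, Y} + {Z, V, N, J}: 44 + 69 = 113
  {Z} + {X, Y, V, N, J}: 12 + 68 = 80
  {X, Z} + {Y, V, N, J}: 55 + 58 = 113
  {Y, Z} + {X, V, N, J}: 45 + 68 = 113
  … (31 splits in total)
Best: vehicle 1 H → Z → H = 12; vehicle 2 H → X → Y → V → N → J → H = 68; combined 80.

80 miles — the smallest possible combined total.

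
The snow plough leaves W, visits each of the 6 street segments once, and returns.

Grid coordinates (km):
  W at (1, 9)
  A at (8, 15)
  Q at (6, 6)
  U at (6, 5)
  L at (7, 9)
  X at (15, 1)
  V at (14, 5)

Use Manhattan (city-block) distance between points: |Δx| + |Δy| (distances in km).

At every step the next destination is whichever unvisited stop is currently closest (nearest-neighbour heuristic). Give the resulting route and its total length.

58 km along W → L → Q → U → V → X → A → W.

At W the remaining stops are L 6, Q 8, U 9, A 13, V 17, X 22; go to L.
At L the remaining stops are Q 4, U 5, A 7, V 11, X 16; go to Q.
At Q the remaining stops are U 1, V 9, A 11, X 14; go to U.
At U the remaining stops are V 8, A 12, X 13; go to V.
At V the remaining stops are X 5, A 16; go to X.
At X the remaining stops are A 21; go to A.
Return A→W: 13.
Total = 6 + 4 + 1 + 8 + 5 + 21 + 13 = 58.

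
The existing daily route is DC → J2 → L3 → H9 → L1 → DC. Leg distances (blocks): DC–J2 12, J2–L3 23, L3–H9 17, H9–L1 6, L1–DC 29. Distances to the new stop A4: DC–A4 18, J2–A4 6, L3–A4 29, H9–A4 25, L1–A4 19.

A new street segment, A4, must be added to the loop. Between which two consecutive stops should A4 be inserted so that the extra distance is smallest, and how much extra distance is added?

Insertion cost between consecutive stops i–j is d(i,A4) + d(A4,j) − d(i,j):
  between DC and J2: 18 + 6 − 12 = 12
  between J2 and L3: 6 + 29 − 23 = 12
  between L3 and H9: 29 + 25 − 17 = 37
  between H9 and L1: 25 + 19 − 6 = 38
  between L1 and DC: 19 + 18 − 29 = 8
Cheapest insertion is between L1 and DC, adding 8.
New total = 87 + 8 = 95.

Adding 8 blocks by placing A4 on the L1–DC leg.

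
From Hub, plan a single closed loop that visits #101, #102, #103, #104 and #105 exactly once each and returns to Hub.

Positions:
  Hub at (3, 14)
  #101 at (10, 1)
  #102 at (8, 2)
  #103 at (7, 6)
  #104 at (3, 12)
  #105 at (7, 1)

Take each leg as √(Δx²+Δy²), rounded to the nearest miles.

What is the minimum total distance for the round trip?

Minimum total distance: 32 miles.

With 5 stops there are 5!/2 = 60 distinct round trips (a route and its reverse cost the same).
Hub → #101 → #102 → #103 → #104 → #105 → Hub: 15+2+4+7+12+14 = 54
Hub → #101 → #102 → #103 → #105 → #104 → Hub: 15+2+4+5+12+2 = 40
Hub → #101 → #102 → #104 → #103 → #105 → Hub: 15+2+11+7+5+14 = 54
Hub → #101 → #102 → #104 → #105 → #103 → Hub: 15+2+11+12+5+9 = 54
Hub → #101 → #102 → #105 → #103 → #104 → Hub: 15+2+1+5+7+2 = 32
Hub → #101 → #102 → #105 → #104 → #103 → Hub: 15+2+1+12+7+9 = 46
Hub → #101 → #103 → #102 → #104 → #105 → Hub: 15+6+4+11+12+14 = 62
Hub → #101 → #103 → #102 → #105 → #104 → Hub: 15+6+4+1+12+2 = 40
Hub → #101 → #103 → #104 → #102 → #105 → Hub: 15+6+7+11+1+14 = 54
Hub → #101 → #103 → #104 → #105 → #102 → Hub: 15+6+7+12+1+13 = 54
Hub → #101 → #103 → #105 → #102 → #104 → Hub: 15+6+5+1+11+2 = 40
Hub → #101 → #103 → #105 → #104 → #102 → Hub: 15+6+5+12+11+13 = 62
Hub → #101 → #104 → #102 → #103 → #105 → Hub: 15+13+11+4+5+14 = 62
Hub → #101 → #104 → #102 → #105 → #103 → Hub: 15+13+11+1+5+9 = 54
… (46 more)
The minimum is 32.
One optimal route: Hub → #101 → #102 → #105 → #103 → #104 → Hub (or its reverse).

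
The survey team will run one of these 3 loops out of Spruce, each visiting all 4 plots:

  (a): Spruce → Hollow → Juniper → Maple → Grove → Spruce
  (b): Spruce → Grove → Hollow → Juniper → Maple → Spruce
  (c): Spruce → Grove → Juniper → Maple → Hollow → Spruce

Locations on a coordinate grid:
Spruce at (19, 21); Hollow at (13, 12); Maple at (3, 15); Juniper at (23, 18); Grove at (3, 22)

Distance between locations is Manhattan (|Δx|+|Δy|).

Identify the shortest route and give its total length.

Shortest is (a), total 78.

(a): 15 + 16 + 23 + 7 + 17 = 78
(b): 17 + 20 + 16 + 23 + 22 = 98
(c): 17 + 24 + 23 + 13 + 15 = 92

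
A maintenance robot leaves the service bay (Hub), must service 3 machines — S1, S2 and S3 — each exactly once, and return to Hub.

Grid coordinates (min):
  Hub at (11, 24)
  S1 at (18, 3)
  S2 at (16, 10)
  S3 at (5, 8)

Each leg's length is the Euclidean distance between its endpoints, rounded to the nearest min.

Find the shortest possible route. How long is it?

53 min — the shortest possible round trip.

Hub-S1-S2-S3-Hub: 22+7+11+17 = 57
Hub-S1-S3-S2-Hub: 22+14+11+15 = 62
Hub-S2-S1-S3-Hub: 15+7+14+17 = 53
The minimum is 53.
One optimal route: Hub → S2 → S1 → S3 → Hub (or its reverse).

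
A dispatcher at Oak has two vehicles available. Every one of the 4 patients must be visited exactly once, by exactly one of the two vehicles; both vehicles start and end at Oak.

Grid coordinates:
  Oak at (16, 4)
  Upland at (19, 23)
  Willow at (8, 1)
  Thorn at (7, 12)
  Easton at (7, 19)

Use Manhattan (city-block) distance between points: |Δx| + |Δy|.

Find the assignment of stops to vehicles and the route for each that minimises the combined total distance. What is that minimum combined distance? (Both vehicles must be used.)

84 — the smallest possible combined total.

There are 2^3 − 1 = 7 ways to divide the 4 stops into two non-empty groups. For each, the best each vehicle can do is its own shortest tour through its group:
  {Upland} + {Willow, Thorn, Easton}: 44 + 54 = 98
  {Willow} + {Upland, Thorn, Easton}: 22 + 62 = 84
  {Upland, Willow} + {Thorn, Easton}: 66 + 48 = 114
  {Thorn} + {Upland, Willow, Easton}: 34 + 68 = 102
  {Upland, Thorn} + {Willow, Easton}: 62 + 54 = 116
  {Willow, Thorn} + {Upland, Easton}: 40 + 62 = 102
  … (7 splits in total)
Best: vehicle 1 Oak → Willow → Oak = 22; vehicle 2 Oak → Upland → Easton → Thorn → Oak = 62; combined 84.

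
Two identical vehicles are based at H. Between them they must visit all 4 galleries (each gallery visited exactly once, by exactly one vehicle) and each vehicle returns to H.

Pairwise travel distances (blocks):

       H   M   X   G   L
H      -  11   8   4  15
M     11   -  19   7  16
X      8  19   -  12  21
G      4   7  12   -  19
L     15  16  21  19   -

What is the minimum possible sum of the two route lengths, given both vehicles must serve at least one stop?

58 blocks — the smallest possible combined total.

Check every non-empty split of the stops between the two vehicles; for each half take its own optimal tour:
  {M} + {X, G, L}: 22 + 52 = 74
  {X} + {M, G, L}: 16 + 42 = 58
  {M, X} + {G, L}: 38 + 38 = 76
  {G} + {M, X, L}: 8 + 56 = 64
  {M, G} + {X, L}: 22 + 44 = 66
  {X, G} + {M, L}: 24 + 42 = 66
  … (7 splits in total)
Best: vehicle 1 H → X → H = 16; vehicle 2 H → G → M → L → H = 42; combined 58.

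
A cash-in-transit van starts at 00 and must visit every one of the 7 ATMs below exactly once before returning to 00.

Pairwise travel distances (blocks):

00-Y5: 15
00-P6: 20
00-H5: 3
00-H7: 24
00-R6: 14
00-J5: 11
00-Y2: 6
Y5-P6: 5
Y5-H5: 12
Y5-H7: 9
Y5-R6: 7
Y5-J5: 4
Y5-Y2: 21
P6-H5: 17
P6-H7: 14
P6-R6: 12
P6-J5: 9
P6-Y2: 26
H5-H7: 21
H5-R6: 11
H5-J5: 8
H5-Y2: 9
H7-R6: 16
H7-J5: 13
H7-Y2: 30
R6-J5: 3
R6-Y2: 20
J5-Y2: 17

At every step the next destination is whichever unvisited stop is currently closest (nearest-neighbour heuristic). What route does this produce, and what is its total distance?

At 00 the remaining stops are H5 3, Y2 6, J5 11, R6 14, Y5 15, P6 20, H7 24; go to H5.
At H5 the remaining stops are J5 8, Y2 9, R6 11, Y5 12, P6 17, H7 21; go to J5.
At J5 the remaining stops are R6 3, Y5 4, P6 9, H7 13, Y2 17; go to R6.
At R6 the remaining stops are Y5 7, P6 12, H7 16, Y2 20; go to Y5.
At Y5 the remaining stops are P6 5, H7 9, Y2 21; go to P6.
At P6 the remaining stops are H7 14, Y2 26; go to H7.
At H7 the remaining stops are Y2 30; go to Y2.
Return Y2→00: 6.
Total = 3 + 8 + 3 + 7 + 5 + 14 + 30 + 6 = 76.

Nearest-neighbour total = 76 blocks; route 00 → H5 → J5 → R6 → Y5 → P6 → H7 → Y2 → 00.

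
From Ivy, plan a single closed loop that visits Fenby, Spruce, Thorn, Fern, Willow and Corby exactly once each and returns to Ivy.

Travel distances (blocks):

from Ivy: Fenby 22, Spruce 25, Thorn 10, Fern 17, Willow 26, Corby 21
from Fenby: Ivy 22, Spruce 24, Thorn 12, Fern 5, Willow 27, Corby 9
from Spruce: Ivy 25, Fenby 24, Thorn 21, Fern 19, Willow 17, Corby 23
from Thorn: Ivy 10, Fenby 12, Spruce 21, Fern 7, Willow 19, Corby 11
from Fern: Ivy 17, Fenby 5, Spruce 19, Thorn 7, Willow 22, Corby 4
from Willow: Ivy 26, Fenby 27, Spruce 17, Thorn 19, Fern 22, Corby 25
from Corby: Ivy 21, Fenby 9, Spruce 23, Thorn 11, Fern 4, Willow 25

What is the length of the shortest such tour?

There are 360 distinct closed tours to check (reversals are equivalent).
Ivy-Fenby-Spruce-Thorn-Fern-Willow-Corby-Ivy: 22+24+21+7+22+25+21 = 142
Ivy-Fenby-Spruce-Thorn-Fern-Corby-Willow-Ivy: 22+24+21+7+4+25+26 = 129
Ivy-Fenby-Spruce-Thorn-Willow-Fern-Corby-Ivy: 22+24+21+19+22+4+21 = 133
Ivy-Fenby-Spruce-Thorn-Willow-Corby-Fern-Ivy: 22+24+21+19+25+4+17 = 132
Ivy-Fenby-Spruce-Thorn-Corby-Fern-Willow-Ivy: 22+24+21+11+4+22+26 = 130
Ivy-Fenby-Spruce-Thorn-Corby-Willow-Fern-Ivy: 22+24+21+11+25+22+17 = 142
Ivy-Fenby-Spruce-Fern-Thorn-Willow-Corby-Ivy: 22+24+19+7+19+25+21 = 137
Ivy-Fenby-Spruce-Fern-Thorn-Corby-Willow-Ivy: 22+24+19+7+11+25+26 = 134
… (352 more)
Ivy-Thorn-Fenby-Fern-Corby-Spruce-Willow-Ivy: 10+12+5+4+23+17+26 = 97  ← best
The minimum is 97.
One optimal route: Ivy → Thorn → Fenby → Fern → Corby → Spruce → Willow → Ivy (or its reverse).

Shortest round trip = 97 blocks.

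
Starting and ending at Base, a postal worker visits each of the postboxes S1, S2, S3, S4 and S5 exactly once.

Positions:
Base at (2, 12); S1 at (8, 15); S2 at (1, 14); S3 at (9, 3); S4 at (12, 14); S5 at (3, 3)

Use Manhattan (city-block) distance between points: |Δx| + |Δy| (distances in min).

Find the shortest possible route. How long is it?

With 5 stops there are 5!/2 = 60 distinct round trips (a route and its reverse cost the same).
Base→S1→S2→S3→S4→S5→Base: 9+8+19+14+20+10 = 80
Base→S1→S2→S3→S5→S4→Base: 9+8+19+6+20+12 = 74
Base→S1→S2→S4→S3→S5→Base: 9+8+11+14+6+10 = 58
Base→S1→S2→S4→S5→S3→Base: 9+8+11+20+6+16 = 70
Base→S1→S2→S5→S3→S4→Base: 9+8+13+6+14+12 = 62
Base→S1→S2→S5→S4→S3→Base: 9+8+13+20+14+16 = 80
Base→S1→S3→S2→S4→S5→Base: 9+13+19+11+20+10 = 82
Base→S1→S3→S2→S5→S4→Base: 9+13+19+13+20+12 = 86
Base→S1→S3→S4→S2→S5→Base: 9+13+14+11+13+10 = 70
Base→S1→S3→S4→S5→S2→Base: 9+13+14+20+13+3 = 72
Base→S1→S3→S5→S2→S4→Base: 9+13+6+13+11+12 = 64
Base→S1→S3→S5→S4→S2→Base: 9+13+6+20+11+3 = 62
Base→S1→S4→S2→S3→S5→Base: 9+5+11+19+6+10 = 60
Base→S1→S4→S2→S5→S3→Base: 9+5+11+13+6+16 = 60
… (46 more)
Base→S2→S1→S4→S3→S5→Base: 3+8+5+14+6+10 = 46  ← best
The minimum is 46.
One optimal route: Base → S2 → S1 → S4 → S3 → S5 → Base (or its reverse).

Shortest round trip = 46 min.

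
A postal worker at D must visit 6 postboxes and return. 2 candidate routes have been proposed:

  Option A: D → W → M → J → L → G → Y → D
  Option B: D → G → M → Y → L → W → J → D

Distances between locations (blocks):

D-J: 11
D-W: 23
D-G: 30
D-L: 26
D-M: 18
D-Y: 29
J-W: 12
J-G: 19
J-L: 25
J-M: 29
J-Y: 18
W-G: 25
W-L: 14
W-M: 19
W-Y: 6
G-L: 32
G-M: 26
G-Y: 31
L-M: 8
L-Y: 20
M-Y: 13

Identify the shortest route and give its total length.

Option A: 23 + 19 + 29 + 25 + 32 + 31 + 29 = 188
Option B: 30 + 26 + 13 + 20 + 14 + 12 + 11 = 126

Shortest is Option B, total 126 blocks.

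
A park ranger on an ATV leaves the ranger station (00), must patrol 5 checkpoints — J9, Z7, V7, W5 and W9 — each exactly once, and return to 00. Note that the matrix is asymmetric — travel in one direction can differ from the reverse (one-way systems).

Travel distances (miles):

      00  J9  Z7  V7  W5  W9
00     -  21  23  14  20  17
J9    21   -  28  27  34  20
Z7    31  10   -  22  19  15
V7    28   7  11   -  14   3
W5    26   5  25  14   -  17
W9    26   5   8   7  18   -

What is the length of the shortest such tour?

00-J9-Z7-V7-W5-W9-00: 21+28+22+14+17+26 = 128
00-J9-Z7-V7-W9-W5-00: 21+28+22+3+18+26 = 118
00-J9-Z7-W5-V7-W9-00: 21+28+19+14+3+26 = 111
00-J9-Z7-W5-W9-V7-00: 21+28+19+17+7+28 = 120
00-J9-Z7-W9-V7-W5-00: 21+28+15+7+14+26 = 111
00-J9-Z7-W9-W5-V7-00: 21+28+15+18+14+28 = 124
00-J9-V7-Z7-W5-W9-00: 21+27+11+19+17+26 = 121
00-J9-V7-Z7-W9-W5-00: 21+27+11+15+18+26 = 118
00-J9-V7-W5-Z7-W9-00: 21+27+14+25+15+26 = 128
00-J9-V7-W5-W9-Z7-00: 21+27+14+17+8+31 = 118
00-J9-V7-W9-Z7-W5-00: 21+27+3+8+19+26 = 104
00-J9-V7-W9-W5-Z7-00: 21+27+3+18+25+31 = 125
00-J9-W5-Z7-V7-W9-00: 21+34+25+22+3+26 = 131
00-J9-W5-Z7-W9-V7-00: 21+34+25+15+7+28 = 130
… (106 more)
00-V7-W9-Z7-W5-J9-00: 14+3+8+19+5+21 = 70  ← best
The minimum is 70.
One optimal route: 00 → V7 → W9 → Z7 → W5 → J9 → 00.

Minimum total distance: 70 miles.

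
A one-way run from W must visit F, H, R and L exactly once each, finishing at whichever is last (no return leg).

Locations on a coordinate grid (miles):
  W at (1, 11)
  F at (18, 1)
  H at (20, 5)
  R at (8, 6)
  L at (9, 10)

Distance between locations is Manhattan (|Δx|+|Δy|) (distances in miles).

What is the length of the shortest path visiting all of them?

There are 4! = 24 possible orderings.
W → F → H → R → L: 27+6+13+5 = 51
W → F → H → L → R: 27+6+16+5 = 54
W → F → R → H → L: 27+15+13+16 = 71
W → F → R → L → H: 27+15+5+16 = 63
W → F → L → H → R: 27+18+16+13 = 74
W → F → L → R → H: 27+18+5+13 = 63
W → H → F → R → L: 25+6+15+5 = 51
W → H → F → L → R: 25+6+18+5 = 54
W → H → R → F → L: 25+13+15+18 = 71
W → H → R → L → F: 25+13+5+18 = 61
W → H → L → F → R: 25+16+18+15 = 74
W → H → L → R → F: 25+16+5+15 = 61
W → R → F → H → L: 12+15+6+16 = 49
W → R → F → L → H: 12+15+18+16 = 61
… (10 more)
W → L → R → H → F: 9+5+13+6 = 33  ← best
The minimum is 33.
One shortest path: W → L → R → H → F.

33 miles — the minimum one-way total.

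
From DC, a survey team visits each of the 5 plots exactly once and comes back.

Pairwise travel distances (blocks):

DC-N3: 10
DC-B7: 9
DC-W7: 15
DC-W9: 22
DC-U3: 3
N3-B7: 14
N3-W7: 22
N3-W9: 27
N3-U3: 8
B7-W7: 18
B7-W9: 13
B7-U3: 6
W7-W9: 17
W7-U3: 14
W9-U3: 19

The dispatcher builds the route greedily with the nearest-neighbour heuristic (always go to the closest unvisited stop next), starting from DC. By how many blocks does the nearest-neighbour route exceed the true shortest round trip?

The nearest-neighbour route is 2 blocks longer than optimal.

From DC: U3=3, B7=9, N3=10, W7=15, W9=22 → choose U3 (3).
From U3: B7=6, N3=8, W7=14, W9=19 → choose B7 (6).
From B7: W9=13, N3=14, W7=18 → choose W9 (13).
From W9: W7=17, N3=27 → choose W7 (17).
From W7: N3=22 → choose N3 (22).
NN route DC → U3 → B7 → W9 → W7 → N3 → DC costs 71.
Optimal: DC → N3 → U3 → B7 → W9 → W7 → DC costs 69 (by enumerating all 60 distinct tours).
Excess = 71 − 69 = 2.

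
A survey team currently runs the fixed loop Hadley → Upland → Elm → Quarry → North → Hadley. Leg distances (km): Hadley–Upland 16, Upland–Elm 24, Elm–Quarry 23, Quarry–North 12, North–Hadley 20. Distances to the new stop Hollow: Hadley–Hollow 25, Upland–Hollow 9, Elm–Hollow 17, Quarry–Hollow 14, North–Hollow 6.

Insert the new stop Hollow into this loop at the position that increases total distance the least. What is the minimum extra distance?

+2 km — insert Hollow between Upland and Elm.

Insertion cost between consecutive stops i–j is d(i,Hollow) + d(Hollow,j) − d(i,j):
  between Hadley and Upland: 25 + 9 − 16 = 18
  between Upland and Elm: 9 + 17 − 24 = 2
  between Elm and Quarry: 17 + 14 − 23 = 8
  between Quarry and North: 14 + 6 − 12 = 8
  between North and Hadley: 6 + 25 − 20 = 11
Cheapest insertion is between Upland and Elm, adding 2.
New total = 95 + 2 = 97.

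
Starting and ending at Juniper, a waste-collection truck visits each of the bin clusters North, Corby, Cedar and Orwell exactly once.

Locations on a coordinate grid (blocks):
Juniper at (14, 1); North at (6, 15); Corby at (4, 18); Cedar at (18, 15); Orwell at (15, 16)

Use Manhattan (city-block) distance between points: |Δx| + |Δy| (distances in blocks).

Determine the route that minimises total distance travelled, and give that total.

There are 12 distinct closed tours to check (reversals are equivalent).
Juniper → North → Corby → Cedar → Orwell → Juniper: 22+5+17+4+16 = 64
Juniper → North → Corby → Orwell → Cedar → Juniper: 22+5+13+4+18 = 62
Juniper → North → Cedar → Corby → Orwell → Juniper: 22+12+17+13+16 = 80
Juniper → North → Cedar → Orwell → Corby → Juniper: 22+12+4+13+27 = 78
Juniper → North → Orwell → Corby → Cedar → Juniper: 22+10+13+17+18 = 80
Juniper → North → Orwell → Cedar → Corby → Juniper: 22+10+4+17+27 = 80
Juniper → Corby → North → Cedar → Orwell → Juniper: 27+5+12+4+16 = 64
Juniper → Corby → North → Orwell → Cedar → Juniper: 27+5+10+4+18 = 64
Juniper → Corby → Cedar → North → Orwell → Juniper: 27+17+12+10+16 = 82
Juniper → Corby → Orwell → North → Cedar → Juniper: 27+13+10+12+18 = 80
Juniper → Cedar → North → Corby → Orwell → Juniper: 18+12+5+13+16 = 64
Juniper → Cedar → Corby → North → Orwell → Juniper: 18+17+5+10+16 = 66
The minimum is 62.
One optimal route: Juniper → North → Corby → Orwell → Cedar → Juniper (or its reverse).

Shortest round trip = 62 blocks.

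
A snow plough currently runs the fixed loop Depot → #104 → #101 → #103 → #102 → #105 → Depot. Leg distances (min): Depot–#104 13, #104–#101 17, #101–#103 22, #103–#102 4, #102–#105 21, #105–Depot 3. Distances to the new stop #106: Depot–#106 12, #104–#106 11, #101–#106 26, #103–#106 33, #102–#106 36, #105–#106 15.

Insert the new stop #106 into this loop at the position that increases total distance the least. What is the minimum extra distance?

Adding 10 min by placing #106 on the Depot–#104 leg.

Insertion cost between consecutive stops i–j is d(i,#106) + d(#106,j) − d(i,j):
  between Depot and #104: 12 + 11 − 13 = 10
  between #104 and #101: 11 + 26 − 17 = 20
  between #101 and #103: 26 + 33 − 22 = 37
  between #103 and #102: 33 + 36 − 4 = 65
  between #102 and #105: 36 + 15 − 21 = 30
  between #105 and Depot: 15 + 12 − 3 = 24
Cheapest insertion is between Depot and #104, adding 10.
New total = 80 + 10 = 90.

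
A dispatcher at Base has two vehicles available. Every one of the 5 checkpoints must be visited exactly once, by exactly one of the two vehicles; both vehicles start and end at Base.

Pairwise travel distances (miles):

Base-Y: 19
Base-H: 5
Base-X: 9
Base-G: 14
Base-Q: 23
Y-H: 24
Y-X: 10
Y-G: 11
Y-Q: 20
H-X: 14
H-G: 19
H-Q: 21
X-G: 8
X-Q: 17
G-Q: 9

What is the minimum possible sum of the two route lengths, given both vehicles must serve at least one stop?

72 miles — the smallest possible combined total.

Try each way of splitting the stops between the two vehicles (each non-empty) and, for each split, find the best tour for each vehicle:
  {Y} + {H, X, G, Q}: 38 + 52 = 90
  {H} + {Y, X, G, Q}: 10 + 62 = 72
  {Y, H} + {X, G, Q}: 48 + 49 = 97
  {X} + {Y, H, G, Q}: 18 + 65 = 83
  {Y, X} + {H, G, Q}: 38 + 49 = 87
  {H, X} + {Y, G, Q}: 28 + 62 = 90
  … (15 splits in total)
Best: vehicle 1 Base → H → Base = 10; vehicle 2 Base → X → Y → G → Q → Base = 62; combined 72.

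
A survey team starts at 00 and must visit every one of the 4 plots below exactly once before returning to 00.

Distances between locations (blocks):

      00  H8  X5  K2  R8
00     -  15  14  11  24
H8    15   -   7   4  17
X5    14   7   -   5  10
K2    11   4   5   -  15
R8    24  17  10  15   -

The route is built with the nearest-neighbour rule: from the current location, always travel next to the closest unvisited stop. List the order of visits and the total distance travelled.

Nearest-neighbour total = 56 blocks; route 00 → K2 → H8 → X5 → R8 → 00.

At 00 the remaining stops are K2 11, X5 14, H8 15, R8 24; go to K2.
At K2 the remaining stops are H8 4, X5 5, R8 15; go to H8.
At H8 the remaining stops are X5 7, R8 17; go to X5.
At X5 the remaining stops are R8 10; go to R8.
Return R8→00: 24.
Total = 11 + 4 + 7 + 10 + 24 = 56.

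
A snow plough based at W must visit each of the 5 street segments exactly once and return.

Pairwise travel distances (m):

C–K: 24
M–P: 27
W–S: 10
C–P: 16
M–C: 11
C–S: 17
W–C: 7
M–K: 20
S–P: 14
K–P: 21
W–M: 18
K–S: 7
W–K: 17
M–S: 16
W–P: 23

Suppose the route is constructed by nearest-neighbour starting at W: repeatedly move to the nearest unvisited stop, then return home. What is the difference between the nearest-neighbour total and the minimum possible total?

3 m longer than the optimal tour.

W: C=7, S=10, K=17, M=18, P=23 ⇒ C
C: M=11, P=16, S=17, K=24 ⇒ M
M: S=16, K=20, P=27 ⇒ S
S: K=7, P=14 ⇒ K
K: P=21 ⇒ P
NN route W → C → M → S → K → P → W costs 85.
Optimal: W → M → K → S → P → C → W costs 82 (by enumerating all 60 distinct tours).
Excess = 85 − 82 = 3.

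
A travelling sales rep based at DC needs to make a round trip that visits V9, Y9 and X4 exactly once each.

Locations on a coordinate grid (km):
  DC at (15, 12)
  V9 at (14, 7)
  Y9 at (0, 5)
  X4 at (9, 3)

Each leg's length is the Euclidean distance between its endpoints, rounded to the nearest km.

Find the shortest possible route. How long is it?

DC-V9-Y9-X4-DC: 5+14+9+11 = 39
DC-V9-X4-Y9-DC: 5+6+9+17 = 37
DC-Y9-V9-X4-DC: 17+14+6+11 = 48
The minimum is 37.
One optimal route: DC → V9 → X4 → Y9 → DC (or its reverse).

37 km — the shortest possible round trip.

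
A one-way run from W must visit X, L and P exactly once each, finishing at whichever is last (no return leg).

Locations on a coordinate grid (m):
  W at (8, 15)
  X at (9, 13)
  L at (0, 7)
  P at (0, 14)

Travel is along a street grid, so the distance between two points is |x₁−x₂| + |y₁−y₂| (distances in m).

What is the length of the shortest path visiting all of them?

There are 3! = 6 possible orderings.
W→X→L→P: 3+15+7 = 25
W→X→P→L: 3+10+7 = 20
W→L→X→P: 16+15+10 = 41
W→L→P→X: 16+7+10 = 33
W→P→X→L: 9+10+15 = 34
W→P→L→X: 9+7+15 = 31
The minimum is 20.
One shortest path: W → X → P → L.

Shortest open route: 20 m.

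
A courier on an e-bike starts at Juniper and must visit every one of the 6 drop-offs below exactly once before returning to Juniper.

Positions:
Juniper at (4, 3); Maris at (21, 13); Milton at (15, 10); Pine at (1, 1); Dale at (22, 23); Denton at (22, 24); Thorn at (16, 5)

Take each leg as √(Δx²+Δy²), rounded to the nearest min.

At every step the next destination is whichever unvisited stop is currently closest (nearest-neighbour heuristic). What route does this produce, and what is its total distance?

From Juniper: distances to unvisited — Pine=4, Thorn=12, Milton=13, Maris=20, Dale=27, Denton=28. Nearest is Pine (4).
From Pine: distances to unvisited — Thorn=16, Milton=17, Maris=23, Dale=30, Denton=31. Nearest is Thorn (16).
From Thorn: distances to unvisited — Milton=5, Maris=9, Dale=19, Denton=20. Nearest is Milton (5).
From Milton: distances to unvisited — Maris=7, Dale=15, Denton=16. Nearest is Maris (7).
From Maris: distances to unvisited — Dale=10, Denton=11. Nearest is Dale (10).
From Dale: distances to unvisited — Denton=1. Nearest is Denton (1).
Return Denton→Juniper: 28.
Total = 4 + 16 + 5 + 7 + 10 + 1 + 28 = 71.

Total distance 71 min via the nearest-neighbour route Juniper → Pine → Thorn → Milton → Maris → Dale → Denton → Juniper.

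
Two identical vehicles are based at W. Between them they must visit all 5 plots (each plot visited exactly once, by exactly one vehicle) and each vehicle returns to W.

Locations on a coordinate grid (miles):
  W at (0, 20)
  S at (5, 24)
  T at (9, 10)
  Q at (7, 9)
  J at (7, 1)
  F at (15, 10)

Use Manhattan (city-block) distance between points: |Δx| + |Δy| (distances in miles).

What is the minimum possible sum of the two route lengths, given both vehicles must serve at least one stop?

There are 2^4 − 1 = 15 ways to divide the 5 stops into two non-empty groups. For each, the best each vehicle can do is its own shortest tour through its group:
  {S} + {T, Q, J, F}: 18 + 68 = 86
  {T} + {S, Q, J, F}: 38 + 76 = 114
  {S, T} + {Q, J, F}: 46 + 68 = 114
  {Q} + {S, T, J, F}: 36 + 76 = 112
  {S, Q} + {T, J, F}: 44 + 68 = 112
  {T, Q} + {S, J, F}: 40 + 76 = 116
  … (15 splits in total)
Best: vehicle 1 W → S → W = 18; vehicle 2 W → T → F → Q → J → W = 68; combined 86.

86 miles — the smallest possible combined total.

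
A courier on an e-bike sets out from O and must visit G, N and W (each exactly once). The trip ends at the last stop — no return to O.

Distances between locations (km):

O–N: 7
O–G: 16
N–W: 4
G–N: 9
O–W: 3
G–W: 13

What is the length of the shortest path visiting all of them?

16 km — the minimum one-way total.

There are 3! = 6 possible orderings.
O - G - N - W: 16+9+4 = 29
O - G - W - N: 16+13+4 = 33
O - N - G - W: 7+9+13 = 29
O - N - W - G: 7+4+13 = 24
O - W - G - N: 3+13+9 = 25
O - W - N - G: 3+4+9 = 16
The minimum is 16.
One shortest path: O → W → N → G.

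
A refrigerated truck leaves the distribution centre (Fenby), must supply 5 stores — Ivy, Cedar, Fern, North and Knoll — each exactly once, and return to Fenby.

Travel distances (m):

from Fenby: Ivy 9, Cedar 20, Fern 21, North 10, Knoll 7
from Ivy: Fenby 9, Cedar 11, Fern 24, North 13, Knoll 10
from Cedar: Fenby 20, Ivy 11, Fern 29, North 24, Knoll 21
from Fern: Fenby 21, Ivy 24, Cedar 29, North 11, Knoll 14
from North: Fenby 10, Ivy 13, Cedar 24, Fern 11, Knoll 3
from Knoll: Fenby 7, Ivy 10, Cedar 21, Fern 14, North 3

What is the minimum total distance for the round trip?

There are 60 distinct closed tours to check (reversals are equivalent).
Fenby - Ivy - Cedar - Fern - North - Knoll - Fenby: 9+11+29+11+3+7 = 70
Fenby - Ivy - Cedar - Fern - Knoll - North - Fenby: 9+11+29+14+3+10 = 76
Fenby - Ivy - Cedar - North - Fern - Knoll - Fenby: 9+11+24+11+14+7 = 76
Fenby - Ivy - Cedar - North - Knoll - Fern - Fenby: 9+11+24+3+14+21 = 82
Fenby - Ivy - Cedar - Knoll - Fern - North - Fenby: 9+11+21+14+11+10 = 76
Fenby - Ivy - Cedar - Knoll - North - Fern - Fenby: 9+11+21+3+11+21 = 76
Fenby - Ivy - Fern - Cedar - North - Knoll - Fenby: 9+24+29+24+3+7 = 96
Fenby - Ivy - Fern - Cedar - Knoll - North - Fenby: 9+24+29+21+3+10 = 96
Fenby - Ivy - Fern - North - Cedar - Knoll - Fenby: 9+24+11+24+21+7 = 96
Fenby - Ivy - Fern - North - Knoll - Cedar - Fenby: 9+24+11+3+21+20 = 88
Fenby - Ivy - Fern - Knoll - Cedar - North - Fenby: 9+24+14+21+24+10 = 102
Fenby - Ivy - Fern - Knoll - North - Cedar - Fenby: 9+24+14+3+24+20 = 94
Fenby - Ivy - North - Cedar - Fern - Knoll - Fenby: 9+13+24+29+14+7 = 96
Fenby - Ivy - North - Cedar - Knoll - Fern - Fenby: 9+13+24+21+14+21 = 102
… (46 more)
The minimum is 70.
One optimal route: Fenby → Ivy → Cedar → Fern → North → Knoll → Fenby (or its reverse).

Shortest round trip = 70 m.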